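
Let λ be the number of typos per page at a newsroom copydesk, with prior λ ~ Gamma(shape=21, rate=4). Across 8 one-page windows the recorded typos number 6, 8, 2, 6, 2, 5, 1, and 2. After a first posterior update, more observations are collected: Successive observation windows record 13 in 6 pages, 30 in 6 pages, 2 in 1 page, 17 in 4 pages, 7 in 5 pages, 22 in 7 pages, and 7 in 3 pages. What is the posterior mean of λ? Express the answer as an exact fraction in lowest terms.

151/44

Total count: 6 + 8 + 2 + 6 + 2 + 5 + 1 + 2 = 32.
Total exposure: 8 pages.
After the first batch: Gamma(21 + 32, 4 + 8) = Gamma(53, 12).
Total count: 13 + 30 + 2 + 17 + 7 + 22 + 7 = 98.
Total exposure: 6 + 6 + 1 + 4 + 5 + 7 + 3 = 32 pages.
After the second batch: Gamma(53 + 98, 12 + 32) = Gamma(151, 44).
Posterior mean = α'/β' = 151/44.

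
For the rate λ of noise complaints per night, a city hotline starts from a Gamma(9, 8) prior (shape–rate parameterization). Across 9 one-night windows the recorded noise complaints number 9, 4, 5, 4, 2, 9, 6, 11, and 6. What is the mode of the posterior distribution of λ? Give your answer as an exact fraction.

Total count: 9 + 4 + 5 + 4 + 2 + 9 + 6 + 11 + 6 = 56.
Total exposure: 9 nights.
The Gamma prior is conjugate for the Poisson rate, so λ | data ~ Gamma(9+56, 8+9) = Gamma(65, 17).
Posterior mode = (α'−1)/β' = 64/17.

64/17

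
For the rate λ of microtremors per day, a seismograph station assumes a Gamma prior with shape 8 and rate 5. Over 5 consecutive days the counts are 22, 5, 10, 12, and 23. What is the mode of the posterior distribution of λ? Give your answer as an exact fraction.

79/10

Total count: 22 + 5 + 10 + 12 + 23 = 72.
Total exposure: 5 days.
By Gamma–Poisson conjugacy, the posterior is Gamma(α + Σx, β + Σt) = Gamma(8 + 72, 5 + 5) = Gamma(80, 10).
Posterior mode = (α'−1)/β' = 79/10.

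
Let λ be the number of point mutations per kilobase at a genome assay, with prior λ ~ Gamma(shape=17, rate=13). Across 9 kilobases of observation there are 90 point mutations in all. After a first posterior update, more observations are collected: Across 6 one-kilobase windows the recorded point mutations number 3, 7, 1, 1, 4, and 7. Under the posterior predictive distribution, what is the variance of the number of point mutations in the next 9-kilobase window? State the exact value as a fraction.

Total count 90 over total exposure 9 kilobases.
After the first batch: Gamma(17 + 90, 13 + 9) = Gamma(107, 22).
Total count: 3 + 7 + 1 + 1 + 4 + 7 = 23.
Total exposure: 6 kilobases.
After the second batch: Gamma(107 + 23, 22 + 6) = Gamma(130, 28).
The posterior predictive for a window of length T is Negative Binomial with variance T·α'·(β'+T)/β'² = 9·130·37/784 = 21645/392.

21645/392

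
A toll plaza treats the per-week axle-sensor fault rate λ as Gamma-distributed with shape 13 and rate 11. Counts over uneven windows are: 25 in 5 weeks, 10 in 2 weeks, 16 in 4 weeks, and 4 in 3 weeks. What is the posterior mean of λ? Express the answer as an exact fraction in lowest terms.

Total count: 25 + 10 + 16 + 4 = 55.
Total exposure: 5 + 2 + 4 + 3 = 14 weeks.
Conjugate update: add total count to the shape and total exposure to the rate, giving Gamma(68, 25).
Posterior mean = α'/β' = 68/25.

68/25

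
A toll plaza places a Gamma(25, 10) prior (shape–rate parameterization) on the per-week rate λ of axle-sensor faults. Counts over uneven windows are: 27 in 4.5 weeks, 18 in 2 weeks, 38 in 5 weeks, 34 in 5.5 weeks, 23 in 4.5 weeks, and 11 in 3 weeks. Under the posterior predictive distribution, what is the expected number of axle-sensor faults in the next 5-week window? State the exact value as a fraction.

1760/69

Total count: 27 + 18 + 38 + 34 + 23 + 11 = 151.
Total exposure: 4.5 + 2 + 5 + 5.5 + 4.5 + 3 = 24.5 weeks.
Gamma(α, β) with Poisson data over total exposure Σt gives posterior Gamma(α+Σx, β+Σt) = Gamma(176, 69/2).
Predictive mean over a 5-week window = T·E[λ|data] = 5·176/(69/2) = 1760/69.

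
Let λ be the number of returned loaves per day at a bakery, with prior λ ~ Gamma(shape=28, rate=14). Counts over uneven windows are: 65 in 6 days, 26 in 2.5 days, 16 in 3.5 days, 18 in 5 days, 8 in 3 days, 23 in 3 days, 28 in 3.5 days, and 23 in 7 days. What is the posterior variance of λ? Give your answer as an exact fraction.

188/1805

Total count: 65 + 26 + 16 + 18 + 8 + 23 + 28 + 23 = 207.
Total exposure: 6 + 2.5 + 3.5 + 5 + 3 + 3 + 3.5 + 7 = 33.5 days.
Conjugate update: add total count to the shape and total exposure to the rate, giving Gamma(235, 95/2).
Posterior variance = α'/β'² = 235/(9025/4) = 188/1805.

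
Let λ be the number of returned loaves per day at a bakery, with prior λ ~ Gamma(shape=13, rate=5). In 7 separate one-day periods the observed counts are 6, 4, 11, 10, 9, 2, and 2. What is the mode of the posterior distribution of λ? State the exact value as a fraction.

14/3

Total count: 6 + 4 + 11 + 10 + 9 + 2 + 2 = 44.
Total exposure: 7 days.
Posterior: α' = 13 + 44 = 57, β' = 5 + 7 = 12.
Posterior mode = (α'−1)/β' = 56/12 = 14/3.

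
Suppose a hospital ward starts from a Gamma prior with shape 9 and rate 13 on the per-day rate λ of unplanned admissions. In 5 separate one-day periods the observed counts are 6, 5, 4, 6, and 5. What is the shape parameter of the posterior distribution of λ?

Total count: 6 + 5 + 4 + 6 + 5 = 26.
Total exposure: 5 days.
Gamma(α, β) with Poisson data over total exposure Σt gives posterior Gamma(α+Σx, β+Σt) = Gamma(35, 18).

35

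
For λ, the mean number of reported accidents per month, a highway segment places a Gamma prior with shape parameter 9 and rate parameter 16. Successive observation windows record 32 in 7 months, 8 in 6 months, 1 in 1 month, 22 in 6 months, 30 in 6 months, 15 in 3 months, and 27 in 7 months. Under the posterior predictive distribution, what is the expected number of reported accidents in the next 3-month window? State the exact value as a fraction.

Total count: 32 + 8 + 1 + 22 + 30 + 15 + 27 = 135.
Total exposure: 7 + 6 + 1 + 6 + 6 + 3 + 7 = 36 months.
By Gamma–Poisson conjugacy, the posterior is Gamma(α + Σx, β + Σt) = Gamma(9 + 135, 16 + 36) = Gamma(144, 52).
Predictive mean over a 3-month window = T·E[λ|data] = 3·144/52 = 108/13.

108/13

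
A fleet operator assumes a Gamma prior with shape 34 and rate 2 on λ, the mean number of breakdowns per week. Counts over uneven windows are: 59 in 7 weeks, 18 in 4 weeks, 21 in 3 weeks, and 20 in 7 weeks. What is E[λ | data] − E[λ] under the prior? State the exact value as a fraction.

Total count: 59 + 18 + 21 + 20 = 118.
Total exposure: 7 + 4 + 3 + 7 = 21 weeks.
By Gamma–Poisson conjugacy, the posterior is Gamma(α + Σx, β + Σt) = Gamma(34 + 118, 2 + 21) = Gamma(152, 23).
Posterior mean = 152/23 = 152/23; prior mean = 34/2 = 17. Difference = 152/23 − 17 = -239/23.

-239/23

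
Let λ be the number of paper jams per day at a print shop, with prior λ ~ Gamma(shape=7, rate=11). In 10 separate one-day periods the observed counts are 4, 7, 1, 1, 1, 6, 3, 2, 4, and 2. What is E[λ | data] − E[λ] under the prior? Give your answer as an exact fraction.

271/231

Total count: 4 + 7 + 1 + 1 + 1 + 6 + 3 + 2 + 4 + 2 = 31.
Total exposure: 10 days.
By Gamma–Poisson conjugacy, the posterior is Gamma(α + Σx, β + Σt) = Gamma(7 + 31, 11 + 10) = Gamma(38, 21).
Posterior mean = 38/21 = 38/21; prior mean = 7/11 = 7/11. Difference = 38/21 − 7/11 = 271/231.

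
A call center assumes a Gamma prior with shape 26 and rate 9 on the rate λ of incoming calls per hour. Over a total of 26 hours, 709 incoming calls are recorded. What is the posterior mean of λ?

Total count 709 over total exposure 26 hours.
Gamma(α, β) with Poisson data over total exposure Σt gives posterior Gamma(α+Σx, β+Σt) = Gamma(735, 35).
Posterior mean = α'/β' = 735/35 = 21.

21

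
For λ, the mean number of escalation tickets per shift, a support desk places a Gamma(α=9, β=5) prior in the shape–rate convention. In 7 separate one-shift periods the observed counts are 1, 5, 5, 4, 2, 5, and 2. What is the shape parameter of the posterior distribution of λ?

Total count: 1 + 5 + 5 + 4 + 2 + 5 + 2 = 24.
Total exposure: 7 shifts.
Posterior: α' = 9 + 24 = 33, β' = 5 + 7 = 12.

33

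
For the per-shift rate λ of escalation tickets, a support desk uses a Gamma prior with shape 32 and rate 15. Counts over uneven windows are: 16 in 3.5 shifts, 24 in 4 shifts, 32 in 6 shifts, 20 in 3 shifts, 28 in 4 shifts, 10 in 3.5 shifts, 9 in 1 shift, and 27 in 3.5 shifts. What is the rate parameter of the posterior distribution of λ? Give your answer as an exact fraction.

Total count: 16 + 24 + 32 + 20 + 28 + 10 + 9 + 27 = 166.
Total exposure: 3.5 + 4 + 6 + 3 + 4 + 3.5 + 1 + 3.5 = 28.5 shifts.
The Gamma prior is conjugate for the Poisson rate, so λ | data ~ Gamma(32+166, 15+28.5) = Gamma(198, 87/2).

87/2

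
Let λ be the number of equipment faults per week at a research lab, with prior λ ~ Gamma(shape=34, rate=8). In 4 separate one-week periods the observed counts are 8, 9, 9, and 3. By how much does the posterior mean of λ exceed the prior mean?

Total count: 8 + 9 + 9 + 3 = 29.
Total exposure: 4 weeks.
Gamma(α, β) with Poisson data over total exposure Σt gives posterior Gamma(α+Σx, β+Σt) = Gamma(63, 12).
Posterior mean = 63/12 = 21/4; prior mean = 34/8 = 17/4. Difference = 21/4 − 17/4 = 1.

1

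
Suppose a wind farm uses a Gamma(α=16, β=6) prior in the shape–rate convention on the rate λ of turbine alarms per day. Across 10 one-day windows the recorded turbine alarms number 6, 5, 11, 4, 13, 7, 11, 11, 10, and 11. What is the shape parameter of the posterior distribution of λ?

Total count: 6 + 5 + 11 + 4 + 13 + 7 + 11 + 11 + 10 + 11 = 89.
Total exposure: 10 days.
Conjugate update: add total count to the shape and total exposure to the rate, giving Gamma(105, 16).

105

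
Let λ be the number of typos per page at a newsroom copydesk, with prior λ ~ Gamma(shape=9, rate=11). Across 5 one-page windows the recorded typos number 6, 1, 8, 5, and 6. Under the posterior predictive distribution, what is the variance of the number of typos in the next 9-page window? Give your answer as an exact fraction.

7875/256

Total count: 6 + 1 + 8 + 5 + 6 = 26.
Total exposure: 5 pages.
Gamma(α, β) with Poisson data over total exposure Σt gives posterior Gamma(α+Σx, β+Σt) = Gamma(35, 16).
The posterior predictive for a window of length T is Negative Binomial with variance T·α'·(β'+T)/β'² = 9·35·25/256 = 7875/256.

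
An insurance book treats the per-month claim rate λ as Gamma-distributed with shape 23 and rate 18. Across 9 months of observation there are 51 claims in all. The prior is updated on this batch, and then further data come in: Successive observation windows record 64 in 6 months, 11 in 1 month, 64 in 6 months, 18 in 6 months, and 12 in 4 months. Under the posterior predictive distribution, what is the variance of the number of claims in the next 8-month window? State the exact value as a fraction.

Total count 51 over total exposure 9 months.
After the first batch: Gamma(23 + 51, 18 + 9) = Gamma(74, 27).
Total count: 64 + 11 + 64 + 18 + 12 = 169.
Total exposure: 6 + 1 + 6 + 6 + 4 = 23 months.
After the second batch: Gamma(74 + 169, 27 + 23) = Gamma(243, 50).
The posterior predictive for a window of length T is Negative Binomial with variance T·α'·(β'+T)/β'² = 8·243·58/2500 = 28188/625.

28188/625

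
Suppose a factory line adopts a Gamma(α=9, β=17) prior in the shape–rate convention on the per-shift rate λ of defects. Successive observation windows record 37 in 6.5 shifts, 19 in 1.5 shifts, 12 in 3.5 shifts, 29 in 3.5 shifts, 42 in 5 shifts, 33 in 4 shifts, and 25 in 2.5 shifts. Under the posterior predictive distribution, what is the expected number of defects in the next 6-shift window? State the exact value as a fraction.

Total count: 37 + 19 + 12 + 29 + 42 + 33 + 25 = 197.
Total exposure: 6.5 + 1.5 + 3.5 + 3.5 + 5 + 4 + 2.5 = 26.5 shifts.
Posterior: α' = 9 + 197 = 206, β' = 17 + 26.5 = 87/2.
Predictive mean over a 6-shift window = T·E[λ|data] = 6·206/(87/2) = 824/29.

824/29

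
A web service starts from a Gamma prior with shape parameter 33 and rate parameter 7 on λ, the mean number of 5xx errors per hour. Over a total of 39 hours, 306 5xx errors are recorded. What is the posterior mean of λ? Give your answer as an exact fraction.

339/46

Total count 306 over total exposure 39 hours.
By Gamma–Poisson conjugacy, the posterior is Gamma(α + Σx, β + Σt) = Gamma(33 + 306, 7 + 39) = Gamma(339, 46).
Posterior mean = α'/β' = 339/46.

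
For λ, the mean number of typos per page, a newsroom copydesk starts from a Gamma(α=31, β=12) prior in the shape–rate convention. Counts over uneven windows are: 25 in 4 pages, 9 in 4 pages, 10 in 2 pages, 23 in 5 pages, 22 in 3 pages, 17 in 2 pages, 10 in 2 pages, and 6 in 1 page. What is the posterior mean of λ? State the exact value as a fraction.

Total count: 25 + 9 + 10 + 23 + 22 + 17 + 10 + 6 = 122.
Total exposure: 4 + 4 + 2 + 5 + 3 + 2 + 2 + 1 = 23 pages.
Gamma(α, β) with Poisson data over total exposure Σt gives posterior Gamma(α+Σx, β+Σt) = Gamma(153, 35).
Posterior mean = α'/β' = 153/35.

153/35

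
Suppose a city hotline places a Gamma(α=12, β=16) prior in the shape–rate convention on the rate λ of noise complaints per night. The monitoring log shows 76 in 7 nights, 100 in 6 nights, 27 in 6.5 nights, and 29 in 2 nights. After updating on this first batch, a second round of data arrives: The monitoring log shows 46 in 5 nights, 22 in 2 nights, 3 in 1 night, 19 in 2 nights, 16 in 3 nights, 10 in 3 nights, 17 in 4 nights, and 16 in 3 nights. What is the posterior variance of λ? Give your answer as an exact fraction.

1572/14641

Total count: 76 + 100 + 27 + 29 = 232.
Total exposure: 7 + 6 + 6.5 + 2 = 21.5 nights.
After the first batch: Gamma(12 + 232, 16 + 21.5) = Gamma(244, 75/2).
Total count: 46 + 22 + 3 + 19 + 16 + 10 + 17 + 16 = 149.
Total exposure: 5 + 2 + 1 + 2 + 3 + 3 + 4 + 3 = 23 nights.
After the second batch: Gamma(244 + 149, 75/2 + 23) = Gamma(393, 121/2).
Posterior variance = α'/β'² = 393/(14641/4) = 1572/14641.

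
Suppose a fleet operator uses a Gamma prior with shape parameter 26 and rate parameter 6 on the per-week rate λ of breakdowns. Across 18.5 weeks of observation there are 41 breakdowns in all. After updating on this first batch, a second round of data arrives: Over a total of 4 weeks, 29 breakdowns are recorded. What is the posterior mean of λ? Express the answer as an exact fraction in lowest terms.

Total count 41 over total exposure 18.5 weeks.
After the first batch: Gamma(26 + 41, 6 + 18.5) = Gamma(67, 49/2).
Total count 29 over total exposure 4 weeks.
After the second batch: Gamma(67 + 29, 49/2 + 4) = Gamma(96, 57/2).
Posterior mean = α'/β' = 96/(57/2) = 64/19.

64/19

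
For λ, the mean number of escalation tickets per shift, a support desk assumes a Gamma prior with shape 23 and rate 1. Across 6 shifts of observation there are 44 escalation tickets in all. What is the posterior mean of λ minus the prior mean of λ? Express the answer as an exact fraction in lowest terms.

-94/7

Total count 44 over total exposure 6 shifts.
Gamma(α, β) with Poisson data over total exposure Σt gives posterior Gamma(α+Σx, β+Σt) = Gamma(67, 7).
Posterior mean = 67/7 = 67/7; prior mean = 23/1 = 23. Difference = 67/7 − 23 = -94/7.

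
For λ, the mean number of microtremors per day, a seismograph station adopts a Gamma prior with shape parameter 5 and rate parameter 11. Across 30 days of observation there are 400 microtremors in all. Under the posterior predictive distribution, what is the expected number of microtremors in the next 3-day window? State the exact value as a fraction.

Total count 400 over total exposure 30 days.
Gamma(α, β) with Poisson data over total exposure Σt gives posterior Gamma(α+Σx, β+Σt) = Gamma(405, 41).
Predictive mean over a 3-day window = T·E[λ|data] = 3·405/41 = 1215/41.

1215/41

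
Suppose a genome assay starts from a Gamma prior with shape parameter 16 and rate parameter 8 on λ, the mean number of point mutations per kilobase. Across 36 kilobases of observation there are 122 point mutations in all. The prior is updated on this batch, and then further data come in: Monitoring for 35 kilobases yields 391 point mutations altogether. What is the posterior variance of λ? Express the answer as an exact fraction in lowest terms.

Total count 122 over total exposure 36 kilobases.
After the first batch: Gamma(16 + 122, 8 + 36) = Gamma(138, 44).
Total count 391 over total exposure 35 kilobases.
After the second batch: Gamma(138 + 391, 44 + 35) = Gamma(529, 79).
Posterior variance = α'/β'² = 529/6241.

529/6241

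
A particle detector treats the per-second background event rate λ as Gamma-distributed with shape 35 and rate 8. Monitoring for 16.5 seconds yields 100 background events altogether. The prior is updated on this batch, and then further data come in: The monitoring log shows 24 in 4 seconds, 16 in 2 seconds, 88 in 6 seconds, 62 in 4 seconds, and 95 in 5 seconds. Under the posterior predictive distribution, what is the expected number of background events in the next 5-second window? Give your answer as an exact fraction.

600/13

Total count 100 over total exposure 16.5 seconds.
After the first batch: Gamma(35 + 100, 8 + 16.5) = Gamma(135, 49/2).
Total count: 24 + 16 + 88 + 62 + 95 = 285.
Total exposure: 4 + 2 + 6 + 4 + 5 = 21 seconds.
After the second batch: Gamma(135 + 285, 49/2 + 21) = Gamma(420, 91/2).
Predictive mean over a 5-second window = T·E[λ|data] = 5·420/(91/2) = 600/13.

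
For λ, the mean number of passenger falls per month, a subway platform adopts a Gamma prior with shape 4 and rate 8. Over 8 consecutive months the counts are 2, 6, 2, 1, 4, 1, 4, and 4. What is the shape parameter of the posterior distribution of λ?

Total count: 2 + 6 + 2 + 1 + 4 + 1 + 4 + 4 = 24.
Total exposure: 8 months.
The Gamma prior is conjugate for the Poisson rate, so λ | data ~ Gamma(4+24, 8+8) = Gamma(28, 16).

28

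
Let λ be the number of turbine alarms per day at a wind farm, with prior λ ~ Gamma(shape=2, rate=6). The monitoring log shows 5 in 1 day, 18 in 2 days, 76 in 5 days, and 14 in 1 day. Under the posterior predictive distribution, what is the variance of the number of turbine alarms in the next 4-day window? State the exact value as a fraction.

Total count: 5 + 18 + 76 + 14 = 113.
Total exposure: 1 + 2 + 5 + 1 = 9 days.
By Gamma–Poisson conjugacy, the posterior is Gamma(α + Σx, β + Σt) = Gamma(2 + 113, 6 + 9) = Gamma(115, 15).
The posterior predictive for a window of length T is Negative Binomial with variance T·α'·(β'+T)/β'² = 4·115·19/225 = 1748/45.

1748/45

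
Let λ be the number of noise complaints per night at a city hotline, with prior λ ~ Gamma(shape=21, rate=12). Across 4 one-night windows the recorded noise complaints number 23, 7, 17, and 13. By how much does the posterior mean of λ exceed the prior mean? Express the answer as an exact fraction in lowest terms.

Total count: 23 + 7 + 17 + 13 = 60.
Total exposure: 4 nights.
Gamma(α, β) with Poisson data over total exposure Σt gives posterior Gamma(α+Σx, β+Σt) = Gamma(81, 16).
Posterior mean = 81/16 = 81/16; prior mean = 21/12 = 7/4. Difference = 81/16 − 7/4 = 53/16.

53/16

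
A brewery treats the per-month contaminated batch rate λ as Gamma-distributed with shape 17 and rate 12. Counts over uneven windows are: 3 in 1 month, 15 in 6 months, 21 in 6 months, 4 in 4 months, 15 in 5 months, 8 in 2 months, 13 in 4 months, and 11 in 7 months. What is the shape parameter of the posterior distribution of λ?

107

Total count: 3 + 15 + 21 + 4 + 15 + 8 + 13 + 11 = 90.
Total exposure: 1 + 6 + 6 + 4 + 5 + 2 + 4 + 7 = 35 months.
The Gamma prior is conjugate for the Poisson rate, so λ | data ~ Gamma(17+90, 12+35) = Gamma(107, 47).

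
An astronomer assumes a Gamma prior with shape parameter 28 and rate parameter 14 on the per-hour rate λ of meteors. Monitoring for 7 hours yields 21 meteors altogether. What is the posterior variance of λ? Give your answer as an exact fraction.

Total count 21 over total exposure 7 hours.
Posterior: α' = 28 + 21 = 49, β' = 14 + 7 = 21.
Posterior variance = α'/β'² = 49/441 = 1/9.

1/9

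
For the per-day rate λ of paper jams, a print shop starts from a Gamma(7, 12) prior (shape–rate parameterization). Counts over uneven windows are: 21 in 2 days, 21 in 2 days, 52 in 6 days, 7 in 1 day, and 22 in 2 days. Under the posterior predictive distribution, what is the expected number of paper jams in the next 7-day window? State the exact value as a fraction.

Total count: 21 + 21 + 52 + 7 + 22 = 123.
Total exposure: 2 + 2 + 6 + 1 + 2 = 13 days.
By Gamma–Poisson conjugacy, the posterior is Gamma(α + Σx, β + Σt) = Gamma(7 + 123, 12 + 13) = Gamma(130, 25).
Predictive mean over a 7-day window = T·E[λ|data] = 7·130/25 = 182/5.

182/5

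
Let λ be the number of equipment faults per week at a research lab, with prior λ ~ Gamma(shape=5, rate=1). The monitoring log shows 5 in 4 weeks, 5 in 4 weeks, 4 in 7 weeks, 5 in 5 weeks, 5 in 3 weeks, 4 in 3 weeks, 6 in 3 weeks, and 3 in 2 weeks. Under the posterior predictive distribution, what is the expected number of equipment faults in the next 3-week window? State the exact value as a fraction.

Total count: 5 + 5 + 4 + 5 + 5 + 4 + 6 + 3 = 37.
Total exposure: 4 + 4 + 7 + 5 + 3 + 3 + 3 + 2 = 31 weeks.
By Gamma–Poisson conjugacy, the posterior is Gamma(α + Σx, β + Σt) = Gamma(5 + 37, 1 + 31) = Gamma(42, 32).
Predictive mean over a 3-week window = T·E[λ|data] = 3·42/32 = 63/16.

63/16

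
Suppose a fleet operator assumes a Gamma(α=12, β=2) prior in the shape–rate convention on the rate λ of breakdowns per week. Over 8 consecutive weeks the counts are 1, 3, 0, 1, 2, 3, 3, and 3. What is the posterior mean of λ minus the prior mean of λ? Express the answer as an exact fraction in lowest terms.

Total count: 1 + 3 + 0 + 1 + 2 + 3 + 3 + 3 = 16.
Total exposure: 8 weeks.
Gamma(α, β) with Poisson data over total exposure Σt gives posterior Gamma(α+Σx, β+Σt) = Gamma(28, 10).
Posterior mean = 28/10 = 14/5; prior mean = 12/2 = 6. Difference = 14/5 − 6 = -16/5.

-16/5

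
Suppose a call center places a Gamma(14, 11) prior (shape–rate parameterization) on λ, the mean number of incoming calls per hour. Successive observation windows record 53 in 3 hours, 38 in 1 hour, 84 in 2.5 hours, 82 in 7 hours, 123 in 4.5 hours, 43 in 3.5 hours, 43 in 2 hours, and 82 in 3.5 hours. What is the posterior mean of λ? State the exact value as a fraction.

Total count: 53 + 38 + 84 + 82 + 123 + 43 + 43 + 82 = 548.
Total exposure: 3 + 1 + 2.5 + 7 + 4.5 + 3.5 + 2 + 3.5 = 27 hours.
Gamma(α, β) with Poisson data over total exposure Σt gives posterior Gamma(α+Σx, β+Σt) = Gamma(562, 38).
Posterior mean = α'/β' = 562/38 = 281/19.

281/19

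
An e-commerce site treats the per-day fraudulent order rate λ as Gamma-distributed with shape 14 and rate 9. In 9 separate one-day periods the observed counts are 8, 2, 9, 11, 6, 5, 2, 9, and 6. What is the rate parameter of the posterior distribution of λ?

18

Total count: 8 + 2 + 9 + 11 + 6 + 5 + 2 + 9 + 6 = 58.
Total exposure: 9 days.
Gamma(α, β) with Poisson data over total exposure Σt gives posterior Gamma(α+Σx, β+Σt) = Gamma(72, 18).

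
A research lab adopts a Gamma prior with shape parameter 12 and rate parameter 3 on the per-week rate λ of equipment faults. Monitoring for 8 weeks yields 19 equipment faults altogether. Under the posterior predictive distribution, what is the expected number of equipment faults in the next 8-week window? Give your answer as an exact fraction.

248/11

Total count 19 over total exposure 8 weeks.
Conjugate update: add total count to the shape and total exposure to the rate, giving Gamma(31, 11).
Predictive mean over an 8-week window = T·E[λ|data] = 8·31/11 = 248/11.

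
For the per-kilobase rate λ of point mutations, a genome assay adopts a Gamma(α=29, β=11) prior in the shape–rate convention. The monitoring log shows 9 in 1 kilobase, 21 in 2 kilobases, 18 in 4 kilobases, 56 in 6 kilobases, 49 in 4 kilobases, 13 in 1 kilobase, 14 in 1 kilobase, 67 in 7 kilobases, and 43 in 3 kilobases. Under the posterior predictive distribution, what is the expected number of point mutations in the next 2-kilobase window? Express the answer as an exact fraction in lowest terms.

Total count: 9 + 21 + 18 + 56 + 49 + 13 + 14 + 67 + 43 = 290.
Total exposure: 1 + 2 + 4 + 6 + 4 + 1 + 1 + 7 + 3 = 29 kilobases.
By Gamma–Poisson conjugacy, the posterior is Gamma(α + Σx, β + Σt) = Gamma(29 + 290, 11 + 29) = Gamma(319, 40).
Predictive mean over a 2-kilobase window = T·E[λ|data] = 2·319/40 = 319/20.

319/20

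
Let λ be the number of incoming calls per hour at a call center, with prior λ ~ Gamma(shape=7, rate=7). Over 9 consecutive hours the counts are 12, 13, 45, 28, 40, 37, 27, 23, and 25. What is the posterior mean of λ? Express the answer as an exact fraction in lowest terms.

257/16

Total count: 12 + 13 + 45 + 28 + 40 + 37 + 27 + 23 + 25 = 250.
Total exposure: 9 hours.
Gamma(α, β) with Poisson data over total exposure Σt gives posterior Gamma(α+Σx, β+Σt) = Gamma(257, 16).
Posterior mean = α'/β' = 257/16.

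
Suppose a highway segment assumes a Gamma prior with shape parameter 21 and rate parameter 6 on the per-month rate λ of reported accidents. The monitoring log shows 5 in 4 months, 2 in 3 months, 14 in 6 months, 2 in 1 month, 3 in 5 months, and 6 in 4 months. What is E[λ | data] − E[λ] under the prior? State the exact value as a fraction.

Total count: 5 + 2 + 14 + 2 + 3 + 6 = 32.
Total exposure: 4 + 3 + 6 + 1 + 5 + 4 = 23 months.
The Gamma prior is conjugate for the Poisson rate, so λ | data ~ Gamma(21+32, 6+23) = Gamma(53, 29).
Posterior mean = 53/29 = 53/29; prior mean = 21/6 = 7/2. Difference = 53/29 − 7/2 = -97/58.

-97/58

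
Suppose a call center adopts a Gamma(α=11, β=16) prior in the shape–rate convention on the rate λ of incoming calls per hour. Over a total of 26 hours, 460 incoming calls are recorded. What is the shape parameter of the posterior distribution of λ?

471

Total count 460 over total exposure 26 hours.
Gamma(α, β) with Poisson data over total exposure Σt gives posterior Gamma(α+Σx, β+Σt) = Gamma(471, 42).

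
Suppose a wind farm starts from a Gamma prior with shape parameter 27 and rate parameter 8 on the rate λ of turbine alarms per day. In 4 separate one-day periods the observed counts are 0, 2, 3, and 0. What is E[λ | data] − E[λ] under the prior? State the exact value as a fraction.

-17/24

Total count: 0 + 2 + 3 + 0 = 5.
Total exposure: 4 days.
Posterior: α' = 27 + 5 = 32, β' = 8 + 4 = 12.
Posterior mean = 32/12 = 8/3; prior mean = 27/8 = 27/8. Difference = 8/3 − 27/8 = -17/24.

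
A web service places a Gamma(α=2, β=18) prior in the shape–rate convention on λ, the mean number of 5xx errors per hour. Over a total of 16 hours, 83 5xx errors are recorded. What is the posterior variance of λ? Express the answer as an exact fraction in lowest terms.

Total count 83 over total exposure 16 hours.
The Gamma prior is conjugate for the Poisson rate, so λ | data ~ Gamma(2+83, 18+16) = Gamma(85, 34).
Posterior variance = α'/β'² = 85/1156 = 5/68.

5/68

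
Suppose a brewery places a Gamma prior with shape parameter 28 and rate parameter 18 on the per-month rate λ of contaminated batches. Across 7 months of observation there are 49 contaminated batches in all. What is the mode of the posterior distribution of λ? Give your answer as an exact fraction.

76/25

Total count 49 over total exposure 7 months.
The Gamma prior is conjugate for the Poisson rate, so λ | data ~ Gamma(28+49, 18+7) = Gamma(77, 25).
Posterior mode = (α'−1)/β' = 76/25.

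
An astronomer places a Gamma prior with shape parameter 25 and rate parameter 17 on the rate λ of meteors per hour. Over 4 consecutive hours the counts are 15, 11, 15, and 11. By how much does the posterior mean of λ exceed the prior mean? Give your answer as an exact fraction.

112/51

Total count: 15 + 11 + 15 + 11 = 52.
Total exposure: 4 hours.
Posterior: α' = 25 + 52 = 77, β' = 17 + 4 = 21.
Posterior mean = 77/21 = 11/3; prior mean = 25/17 = 25/17. Difference = 11/3 − 25/17 = 112/51.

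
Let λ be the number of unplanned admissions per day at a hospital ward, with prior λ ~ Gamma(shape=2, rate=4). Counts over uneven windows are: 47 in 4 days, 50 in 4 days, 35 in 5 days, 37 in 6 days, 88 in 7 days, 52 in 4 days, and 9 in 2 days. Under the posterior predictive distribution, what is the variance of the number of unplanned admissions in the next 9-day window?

100

Total count: 47 + 50 + 35 + 37 + 88 + 52 + 9 = 318.
Total exposure: 4 + 4 + 5 + 6 + 7 + 4 + 2 = 32 days.
Gamma(α, β) with Poisson data over total exposure Σt gives posterior Gamma(α+Σx, β+Σt) = Gamma(320, 36).
The posterior predictive for a window of length T is Negative Binomial with variance T·α'·(β'+T)/β'² = 9·320·45/1296 = 100.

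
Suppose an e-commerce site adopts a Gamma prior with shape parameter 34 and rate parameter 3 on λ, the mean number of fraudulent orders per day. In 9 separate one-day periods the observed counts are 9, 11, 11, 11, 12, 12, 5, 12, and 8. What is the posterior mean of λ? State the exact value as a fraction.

Total count: 9 + 11 + 11 + 11 + 12 + 12 + 5 + 12 + 8 = 91.
Total exposure: 9 days.
The Gamma prior is conjugate for the Poisson rate, so λ | data ~ Gamma(34+91, 3+9) = Gamma(125, 12).
Posterior mean = α'/β' = 125/12.

125/12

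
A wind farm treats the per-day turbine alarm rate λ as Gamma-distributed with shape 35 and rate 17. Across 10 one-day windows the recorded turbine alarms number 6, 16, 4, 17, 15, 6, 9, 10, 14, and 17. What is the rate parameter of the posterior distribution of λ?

Total count: 6 + 16 + 4 + 17 + 15 + 6 + 9 + 10 + 14 + 17 = 114.
Total exposure: 10 days.
The Gamma prior is conjugate for the Poisson rate, so λ | data ~ Gamma(35+114, 17+10) = Gamma(149, 27).

27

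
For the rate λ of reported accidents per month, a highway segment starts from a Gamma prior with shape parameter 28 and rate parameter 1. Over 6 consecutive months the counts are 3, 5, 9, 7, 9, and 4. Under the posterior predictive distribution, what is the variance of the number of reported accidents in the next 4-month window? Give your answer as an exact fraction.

Total count: 3 + 5 + 9 + 7 + 9 + 4 = 37.
Total exposure: 6 months.
Conjugate update: add total count to the shape and total exposure to the rate, giving Gamma(65, 7).
The posterior predictive for a window of length T is Negative Binomial with variance T·α'·(β'+T)/β'² = 4·65·11/49 = 2860/49.

2860/49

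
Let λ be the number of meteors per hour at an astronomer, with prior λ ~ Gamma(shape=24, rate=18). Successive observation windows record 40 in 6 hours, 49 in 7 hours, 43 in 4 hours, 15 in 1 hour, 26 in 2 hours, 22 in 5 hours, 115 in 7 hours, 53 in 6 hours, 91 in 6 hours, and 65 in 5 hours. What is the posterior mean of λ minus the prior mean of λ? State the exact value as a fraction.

Total count: 40 + 49 + 43 + 15 + 26 + 22 + 115 + 53 + 91 + 65 = 519.
Total exposure: 6 + 7 + 4 + 1 + 2 + 5 + 7 + 6 + 6 + 5 = 49 hours.
Conjugate update: add total count to the shape and total exposure to the rate, giving Gamma(543, 67).
Posterior mean = 543/67 = 543/67; prior mean = 24/18 = 4/3. Difference = 543/67 − 4/3 = 1361/201.

1361/201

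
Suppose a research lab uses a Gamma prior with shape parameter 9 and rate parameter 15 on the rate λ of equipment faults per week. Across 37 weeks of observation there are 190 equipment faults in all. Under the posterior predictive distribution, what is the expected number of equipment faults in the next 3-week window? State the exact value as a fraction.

Total count 190 over total exposure 37 weeks.
The Gamma prior is conjugate for the Poisson rate, so λ | data ~ Gamma(9+190, 15+37) = Gamma(199, 52).
Predictive mean over a 3-week window = T·E[λ|data] = 3·199/52 = 597/52.

597/52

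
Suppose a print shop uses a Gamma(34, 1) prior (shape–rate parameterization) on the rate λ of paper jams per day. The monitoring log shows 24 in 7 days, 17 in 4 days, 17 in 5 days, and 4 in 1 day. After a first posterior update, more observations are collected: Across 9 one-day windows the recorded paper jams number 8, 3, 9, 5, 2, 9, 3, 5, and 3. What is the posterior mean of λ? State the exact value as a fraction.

Total count: 24 + 17 + 17 + 4 = 62.
Total exposure: 7 + 4 + 5 + 1 = 17 days.
After the first batch: Gamma(34 + 62, 1 + 17) = Gamma(96, 18).
Total count: 8 + 3 + 9 + 5 + 2 + 9 + 3 + 5 + 3 = 47.
Total exposure: 9 days.
After the second batch: Gamma(96 + 47, 18 + 9) = Gamma(143, 27).
Posterior mean = α'/β' = 143/27.

143/27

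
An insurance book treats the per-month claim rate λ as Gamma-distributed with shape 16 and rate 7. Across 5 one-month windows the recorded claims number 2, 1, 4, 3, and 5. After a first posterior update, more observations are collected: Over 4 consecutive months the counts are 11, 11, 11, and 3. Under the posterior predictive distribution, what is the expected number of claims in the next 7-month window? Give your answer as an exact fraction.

469/16

Total count: 2 + 1 + 4 + 3 + 5 = 15.
Total exposure: 5 months.
After the first batch: Gamma(16 + 15, 7 + 5) = Gamma(31, 12).
Total count: 11 + 11 + 11 + 3 = 36.
Total exposure: 4 months.
After the second batch: Gamma(31 + 36, 12 + 4) = Gamma(67, 16).
Predictive mean over a 7-month window = T·E[λ|data] = 7·67/16 = 469/16.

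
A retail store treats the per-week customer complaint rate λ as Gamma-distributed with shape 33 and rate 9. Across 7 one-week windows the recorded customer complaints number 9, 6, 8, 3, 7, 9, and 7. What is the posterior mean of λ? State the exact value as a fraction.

Total count: 9 + 6 + 8 + 3 + 7 + 9 + 7 = 49.
Total exposure: 7 weeks.
Gamma(α, β) with Poisson data over total exposure Σt gives posterior Gamma(α+Σx, β+Σt) = Gamma(82, 16).
Posterior mean = α'/β' = 82/16 = 41/8.

41/8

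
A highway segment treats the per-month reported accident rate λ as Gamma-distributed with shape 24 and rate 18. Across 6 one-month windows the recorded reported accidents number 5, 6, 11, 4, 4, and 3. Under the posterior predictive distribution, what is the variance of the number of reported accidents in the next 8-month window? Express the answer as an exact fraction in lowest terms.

76/3

Total count: 5 + 6 + 11 + 4 + 4 + 3 = 33.
Total exposure: 6 months.
Conjugate update: add total count to the shape and total exposure to the rate, giving Gamma(57, 24).
The posterior predictive for a window of length T is Negative Binomial with variance T·α'·(β'+T)/β'² = 8·57·32/576 = 76/3.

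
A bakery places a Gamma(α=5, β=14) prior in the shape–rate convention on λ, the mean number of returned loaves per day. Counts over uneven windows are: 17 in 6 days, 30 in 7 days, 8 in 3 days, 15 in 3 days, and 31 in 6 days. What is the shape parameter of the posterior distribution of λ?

106

Total count: 17 + 30 + 8 + 15 + 31 = 101.
Total exposure: 6 + 7 + 3 + 3 + 6 = 25 days.
Conjugate update: add total count to the shape and total exposure to the rate, giving Gamma(106, 39).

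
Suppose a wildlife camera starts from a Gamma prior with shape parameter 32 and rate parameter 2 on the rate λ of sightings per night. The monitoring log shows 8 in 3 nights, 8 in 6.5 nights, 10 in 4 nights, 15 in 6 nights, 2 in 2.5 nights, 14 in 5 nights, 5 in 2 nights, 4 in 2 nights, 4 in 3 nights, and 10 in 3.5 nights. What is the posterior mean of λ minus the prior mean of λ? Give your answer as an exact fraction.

-1040/79

Total count: 8 + 8 + 10 + 15 + 2 + 14 + 5 + 4 + 4 + 10 = 80.
Total exposure: 3 + 6.5 + 4 + 6 + 2.5 + 5 + 2 + 2 + 3 + 3.5 = 37.5 nights.
Conjugate update: add total count to the shape and total exposure to the rate, giving Gamma(112, 79/2).
Posterior mean = 112/(79/2) = 224/79; prior mean = 32/2 = 16. Difference = 224/79 − 16 = -1040/79.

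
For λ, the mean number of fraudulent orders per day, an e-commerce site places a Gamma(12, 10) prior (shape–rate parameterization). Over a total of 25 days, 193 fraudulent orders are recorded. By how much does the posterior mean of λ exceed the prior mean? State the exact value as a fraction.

Total count 193 over total exposure 25 days.
Gamma(α, β) with Poisson data over total exposure Σt gives posterior Gamma(α+Σx, β+Σt) = Gamma(205, 35).
Posterior mean = 205/35 = 41/7; prior mean = 12/10 = 6/5. Difference = 41/7 − 6/5 = 163/35.

163/35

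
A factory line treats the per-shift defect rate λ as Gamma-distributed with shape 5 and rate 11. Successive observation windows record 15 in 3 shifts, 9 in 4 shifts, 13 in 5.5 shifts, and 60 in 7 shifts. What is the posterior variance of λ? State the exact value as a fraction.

408/3721

Total count: 15 + 9 + 13 + 60 = 97.
Total exposure: 3 + 4 + 5.5 + 7 = 19.5 shifts.
The Gamma prior is conjugate for the Poisson rate, so λ | data ~ Gamma(5+97, 11+19.5) = Gamma(102, 61/2).
Posterior variance = α'/β'² = 102/(3721/4) = 408/3721.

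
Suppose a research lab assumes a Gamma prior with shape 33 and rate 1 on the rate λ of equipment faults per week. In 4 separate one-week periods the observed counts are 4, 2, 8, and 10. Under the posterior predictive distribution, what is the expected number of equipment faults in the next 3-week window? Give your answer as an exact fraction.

171/5

Total count: 4 + 2 + 8 + 10 = 24.
Total exposure: 4 weeks.
Posterior: α' = 33 + 24 = 57, β' = 1 + 4 = 5.
Predictive mean over a 3-week window = T·E[λ|data] = 3·57/5 = 171/5.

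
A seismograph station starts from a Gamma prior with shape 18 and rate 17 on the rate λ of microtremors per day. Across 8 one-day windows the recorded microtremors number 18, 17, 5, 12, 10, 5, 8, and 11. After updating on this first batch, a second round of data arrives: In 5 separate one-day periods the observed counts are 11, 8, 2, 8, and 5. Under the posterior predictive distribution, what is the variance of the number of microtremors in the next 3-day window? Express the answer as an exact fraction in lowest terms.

759/50

Total count: 18 + 17 + 5 + 12 + 10 + 5 + 8 + 11 = 86.
Total exposure: 8 days.
After the first batch: Gamma(18 + 86, 17 + 8) = Gamma(104, 25).
Total count: 11 + 8 + 2 + 8 + 5 = 34.
Total exposure: 5 days.
After the second batch: Gamma(104 + 34, 25 + 5) = Gamma(138, 30).
The posterior predictive for a window of length T is Negative Binomial with variance T·α'·(β'+T)/β'² = 3·138·33/900 = 759/50.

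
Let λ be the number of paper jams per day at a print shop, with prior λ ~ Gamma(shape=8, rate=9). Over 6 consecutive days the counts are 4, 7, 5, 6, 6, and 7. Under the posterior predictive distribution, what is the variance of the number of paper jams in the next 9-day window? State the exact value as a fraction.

Total count: 4 + 7 + 5 + 6 + 6 + 7 = 35.
Total exposure: 6 days.
Gamma(α, β) with Poisson data over total exposure Σt gives posterior Gamma(α+Σx, β+Σt) = Gamma(43, 15).
The posterior predictive for a window of length T is Negative Binomial with variance T·α'·(β'+T)/β'² = 9·43·24/225 = 1032/25.

1032/25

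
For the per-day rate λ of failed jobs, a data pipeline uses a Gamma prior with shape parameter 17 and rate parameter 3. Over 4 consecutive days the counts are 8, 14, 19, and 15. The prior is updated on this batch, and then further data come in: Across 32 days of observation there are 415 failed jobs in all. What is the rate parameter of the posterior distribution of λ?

Total count: 8 + 14 + 19 + 15 = 56.
Total exposure: 4 days.
After the first batch: Gamma(17 + 56, 3 + 4) = Gamma(73, 7).
Total count 415 over total exposure 32 days.
After the second batch: Gamma(73 + 415, 7 + 32) = Gamma(488, 39).

39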